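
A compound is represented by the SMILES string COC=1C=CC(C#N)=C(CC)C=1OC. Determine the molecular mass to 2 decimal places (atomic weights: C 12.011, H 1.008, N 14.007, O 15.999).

First, the molecular formula is C11H13NO2 (counting implicit H from valence).
  C: 11 × 12.011 = 132.121
  H: 13 × 1.008 = 13.104
  N: 1 × 14.007 = 14.007
  O: 2 × 15.999 = 31.998
Sum: 11×12.011 + 13×1.008 + 1×14.007 + 2×15.999 = 191.230 → 191.23 g/mol.

191.23 g/mol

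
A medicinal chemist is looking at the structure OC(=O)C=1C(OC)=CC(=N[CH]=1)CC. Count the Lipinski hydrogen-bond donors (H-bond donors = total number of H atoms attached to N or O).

Donors: find every N or O and count the H atoms it carries.
  atom 1 (O): bond orders sum to 1 → 1 H
  atom 3 (O): bond orders sum to 2 → 0 H
  atom 6 (O): bond orders sum to 2 → 0 H
  atom 10 (N): bond orders sum to 3 → 0 H
Lipinski HBD = 1.

1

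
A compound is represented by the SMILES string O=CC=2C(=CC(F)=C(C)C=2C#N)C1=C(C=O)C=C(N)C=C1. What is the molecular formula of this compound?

C16H11FN2O2

Walk through each heavy atom and fill implicit hydrogens from standard valence (C 4, N 3, O 2, S 2, halogen 1):
  atom 1: O, bond orders sum to 2 (valence 2) → 0 H
  atom 2: C, bond orders sum to 3 (valence 4) → 1 H
  atom 3: C, bond orders sum to 4 (valence 4) → 0 H
  atom 4: C, bond orders sum to 4 (valence 4) → 0 H
  atom 5: C, bond orders sum to 3 (valence 4) → 1 H
  atom 6: C, bond orders sum to 4 (valence 4) → 0 H
  atom 7: F (halogen, monovalent) → 0 H
  atom 8: C, bond orders sum to 4 (valence 4) → 0 H
  atom 9: C, bond orders sum to 1 (valence 4) → 3 H
  atom 10: C, bond orders sum to 4 (valence 4) → 0 H
  atom 11: C, bond orders sum to 4 (valence 4) → 0 H
  atom 12: N, bond orders sum to 3 (valence 3) → 0 H
  atom 13: C, bond orders sum to 4 (valence 4) → 0 H
  atom 14: C, bond orders sum to 4 (valence 4) → 0 H
  atom 15: C, bond orders sum to 3 (valence 4) → 1 H
  atom 16: O, bond orders sum to 2 (valence 2) → 0 H
  atom 17: C, bond orders sum to 3 (valence 4) → 1 H
  atom 18: C, bond orders sum to 4 (valence 4) → 0 H
  atom 19: N, bond orders sum to 1 (valence 3) → 2 H
  atom 20: C, bond orders sum to 3 (valence 4) → 1 H
  atom 21: C, bond orders sum to 3 (valence 4) → 1 H
Totals → C:16, H:11, F:1, N:2, O:2.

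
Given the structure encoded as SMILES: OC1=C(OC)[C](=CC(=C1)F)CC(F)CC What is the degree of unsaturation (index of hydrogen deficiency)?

4

Degree of unsaturation = (number of rings) + (number of π bonds).
Ring closures in the SMILES: 1.
π bonds: 3 double bonds (each 1 DoU) → 3 DoU from unsaturation.
Total DoU = 1 + 3 = 4.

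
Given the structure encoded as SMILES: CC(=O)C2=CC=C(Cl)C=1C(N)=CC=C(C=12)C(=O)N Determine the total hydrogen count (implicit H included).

Walk through each heavy atom and fill implicit hydrogens from standard valence (C 4, N 3, O 2, S 2, halogen 1):
  atom 1: C, bond orders sum to 1 (valence 4) → 3 H
  atom 2: C, bond orders sum to 4 (valence 4) → 0 H
  atom 3: O, bond orders sum to 2 (valence 2) → 0 H
  atom 4: C, bond orders sum to 4 (valence 4) → 0 H
  atom 5: C, bond orders sum to 3 (valence 4) → 1 H
  atom 6: C, bond orders sum to 3 (valence 4) → 1 H
  atom 7: C, bond orders sum to 4 (valence 4) → 0 H
  atom 8: Cl (halogen, monovalent) → 0 H
  atom 9: C, bond orders sum to 4 (valence 4) → 0 H
  atom 10: C, bond orders sum to 4 (valence 4) → 0 H
  atom 11: N, bond orders sum to 1 (valence 3) → 2 H
  atom 12: C, bond orders sum to 3 (valence 4) → 1 H
  atom 13: C, bond orders sum to 3 (valence 4) → 1 H
  atom 14: C, bond orders sum to 4 (valence 4) → 0 H
  atom 15: C, bond orders sum to 4 (valence 4) → 0 H
  atom 16: C, bond orders sum to 4 (valence 4) → 0 H
  atom 17: O, bond orders sum to 2 (valence 2) → 0 H
  atom 18: N, bond orders sum to 1 (valence 3) → 2 H
Total hydrogens: 11.

11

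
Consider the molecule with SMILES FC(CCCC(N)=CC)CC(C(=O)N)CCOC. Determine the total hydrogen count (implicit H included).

Walk through each heavy atom and fill implicit hydrogens from standard valence (C 4, N 3, O 2, S 2, halogen 1):
  atom 1: F (halogen, monovalent) → 0 H
  atom 2: C, bond orders sum to 3 (valence 4) → 1 H
  atom 3: C, bond orders sum to 2 (valence 4) → 2 H
  atom 4: C, bond orders sum to 2 (valence 4) → 2 H
  atom 5: C, bond orders sum to 2 (valence 4) → 2 H
  atom 6: C, bond orders sum to 4 (valence 4) → 0 H
  atom 7: N, bond orders sum to 1 (valence 3) → 2 H
  atom 8: C, bond orders sum to 3 (valence 4) → 1 H
  atom 9: C, bond orders sum to 1 (valence 4) → 3 H
  atom 10: C, bond orders sum to 2 (valence 4) → 2 H
  atom 11: C, bond orders sum to 3 (valence 4) → 1 H
  atom 12: C, bond orders sum to 4 (valence 4) → 0 H
  atom 13: O, bond orders sum to 2 (valence 2) → 0 H
  atom 14: N, bond orders sum to 1 (valence 3) → 2 H
  atom 15: C, bond orders sum to 2 (valence 4) → 2 H
  atom 16: C, bond orders sum to 2 (valence 4) → 2 H
  atom 17: O, bond orders sum to 2 (valence 2) → 0 H
  atom 18: C, bond orders sum to 1 (valence 4) → 3 H
Total hydrogens: 25.

25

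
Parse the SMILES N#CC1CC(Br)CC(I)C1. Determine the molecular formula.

Walk through each heavy atom and fill implicit hydrogens from standard valence (C 4, N 3, O 2, S 2, halogen 1):
  atom 1: N, bond orders sum to 3 (valence 3) → 0 H
  atom 2: C, bond orders sum to 4 (valence 4) → 0 H
  atom 3: C, bond orders sum to 3 (valence 4) → 1 H
  atom 4: C, bond orders sum to 2 (valence 4) → 2 H
  atom 5: C, bond orders sum to 3 (valence 4) → 1 H
  atom 6: Br (halogen, monovalent) → 0 H
  atom 7: C, bond orders sum to 2 (valence 4) → 2 H
  atom 8: C, bond orders sum to 3 (valence 4) → 1 H
  atom 9: I (halogen, monovalent) → 0 H
  atom 10: C, bond orders sum to 2 (valence 4) → 2 H
Totals → C:7, H:9, Br:1, I:1, N:1.
In Hill order: C7H9BrIN.

C7H9BrIN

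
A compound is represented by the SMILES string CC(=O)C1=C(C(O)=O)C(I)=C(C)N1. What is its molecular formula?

C8H8INO3

Walk through each heavy atom and fill implicit hydrogens from standard valence (C 4, N 3, O 2, S 2, halogen 1):
  atom 1: C, bond orders sum to 1 (valence 4) → 3 H
  atom 2: C, bond orders sum to 4 (valence 4) → 0 H
  atom 3: O, bond orders sum to 2 (valence 2) → 0 H
  atom 4: C, bond orders sum to 4 (valence 4) → 0 H
  atom 5: C, bond orders sum to 4 (valence 4) → 0 H
  atom 6: C, bond orders sum to 4 (valence 4) → 0 H
  atom 7: O, bond orders sum to 1 (valence 2) → 1 H
  atom 8: O, bond orders sum to 2 (valence 2) → 0 H
  atom 9: C, bond orders sum to 4 (valence 4) → 0 H
  atom 10: I (halogen, monovalent) → 0 H
  atom 11: C, bond orders sum to 4 (valence 4) → 0 H
  atom 12: C, bond orders sum to 1 (valence 4) → 3 H
  atom 13: N, bond orders sum to 2 (valence 3) → 1 H
Totals → C:8, H:8, I:1, N:1, O:3.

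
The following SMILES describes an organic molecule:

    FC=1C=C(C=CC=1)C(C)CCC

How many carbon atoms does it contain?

11

Count every carbon token in the SMILES (each C, including those in ring-closure positions and inside branches).
Carbon count: 11.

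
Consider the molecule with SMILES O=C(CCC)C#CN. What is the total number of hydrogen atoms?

9

Walk through each heavy atom and fill implicit hydrogens from standard valence (C 4, N 3, O 2, S 2, halogen 1):
  atom 1: O, bond orders sum to 2 (valence 2) → 0 H
  atom 2: C, bond orders sum to 4 (valence 4) → 0 H
  atom 3: C, bond orders sum to 2 (valence 4) → 2 H
  atom 4: C, bond orders sum to 2 (valence 4) → 2 H
  atom 5: C, bond orders sum to 1 (valence 4) → 3 H
  atom 6: C, bond orders sum to 4 (valence 4) → 0 H
  atom 7: C, bond orders sum to 4 (valence 4) → 0 H
  atom 8: N, bond orders sum to 1 (valence 3) → 2 H
Total hydrogens: 9.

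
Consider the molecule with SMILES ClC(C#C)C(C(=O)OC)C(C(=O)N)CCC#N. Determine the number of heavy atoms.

Every atom symbol written in the SMILES (organic subset) is one heavy atom; implicit H are not written.
Heavy atoms by element → C:11, Cl:1, N:2, O:3.
Total: 17.

17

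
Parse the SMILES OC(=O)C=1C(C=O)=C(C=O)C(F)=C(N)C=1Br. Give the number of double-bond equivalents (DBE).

Degree of unsaturation = (number of rings) + (number of π bonds).
Ring closures in the SMILES: 1.
π bonds: 6 double bonds (each 1 DoU) → 6 DoU from unsaturation.
Total DoU = 1 + 6 = 7.

7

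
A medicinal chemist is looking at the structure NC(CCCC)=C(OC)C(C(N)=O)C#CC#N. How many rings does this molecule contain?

In SMILES, each pair of matching ring-closure digits denotes one ring-closing bond; the number of such bonds equals the number of independent rings.
Ring-closure bonds here: 0.

0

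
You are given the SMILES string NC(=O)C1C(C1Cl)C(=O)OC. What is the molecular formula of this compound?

C6H8ClNO3

Walk through each heavy atom and fill implicit hydrogens from standard valence (C 4, N 3, O 2, S 2, halogen 1):
  atom 1: N, bond orders sum to 1 (valence 3) → 2 H
  atom 2: C, bond orders sum to 4 (valence 4) → 0 H
  atom 3: O, bond orders sum to 2 (valence 2) → 0 H
  atom 4: C, bond orders sum to 3 (valence 4) → 1 H
  atom 5: C, bond orders sum to 3 (valence 4) → 1 H
  atom 6: C, bond orders sum to 3 (valence 4) → 1 H
  atom 7: Cl (halogen, monovalent) → 0 H
  atom 8: C, bond orders sum to 4 (valence 4) → 0 H
  atom 9: O, bond orders sum to 2 (valence 2) → 0 H
  atom 10: O, bond orders sum to 2 (valence 2) → 0 H
  atom 11: C, bond orders sum to 1 (valence 4) → 3 H
Totals → C:6, H:8, Cl:1, N:1, O:3.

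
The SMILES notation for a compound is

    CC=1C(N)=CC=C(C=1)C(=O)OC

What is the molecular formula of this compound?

Walk through each heavy atom and fill implicit hydrogens from standard valence (C 4, N 3, O 2, S 2, halogen 1):
  atom 1: C, bond orders sum to 1 (valence 4) → 3 H
  atom 2: C, bond orders sum to 4 (valence 4) → 0 H
  atom 3: C, bond orders sum to 4 (valence 4) → 0 H
  atom 4: N, bond orders sum to 1 (valence 3) → 2 H
  atom 5: C, bond orders sum to 3 (valence 4) → 1 H
  atom 6: C, bond orders sum to 3 (valence 4) → 1 H
  atom 7: C, bond orders sum to 4 (valence 4) → 0 H
  atom 8: C, bond orders sum to 3 (valence 4) → 1 H
  atom 9: C, bond orders sum to 4 (valence 4) → 0 H
  atom 10: O, bond orders sum to 2 (valence 2) → 0 H
  atom 11: O, bond orders sum to 2 (valence 2) → 0 H
  atom 12: C, bond orders sum to 1 (valence 4) → 3 H
Totals → C:9, H:11, N:1, O:2.

C9H11NO2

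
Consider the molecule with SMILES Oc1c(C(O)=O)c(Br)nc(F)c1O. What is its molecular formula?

Walk through each heavy atom and fill implicit hydrogens from standard valence (C 4, N 3, O 2, S 2, halogen 1); for lowercase aromatic atoms, an aromatic c carries 1 H when it has two neighbours and 0 H with three, and aromatic n carries 0 H:
  atom 1: O, bond orders sum to 1 (valence 2) → 1 H
  atom 2: aromatic c, 3 neighbours → 0 H
  atom 3: aromatic c, 3 neighbours → 0 H
  atom 4: C, bond orders sum to 4 (valence 4) → 0 H
  atom 5: O, bond orders sum to 1 (valence 2) → 1 H
  atom 6: O, bond orders sum to 2 (valence 2) → 0 H
  atom 7: aromatic c, 3 neighbours → 0 H
  atom 8: Br (halogen, monovalent) → 0 H
  atom 9: aromatic n, 2 neighbours → 0 H
  atom 10: aromatic c, 3 neighbours → 0 H
  atom 11: F (halogen, monovalent) → 0 H
  atom 12: aromatic c, 3 neighbours → 0 H
  atom 13: O, bond orders sum to 1 (valence 2) → 1 H
Totals → C:6, H:3, Br:1, F:1, N:1, O:4.
In Hill order: C6H3BrFNO4.

C6H3BrFNO4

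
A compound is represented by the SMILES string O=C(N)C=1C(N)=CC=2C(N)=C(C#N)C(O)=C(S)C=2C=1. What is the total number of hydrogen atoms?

10

Walk through each heavy atom and fill implicit hydrogens from standard valence (C 4, N 3, O 2, S 2, halogen 1):
  atom 1: O, bond orders sum to 2 (valence 2) → 0 H
  atom 2: C, bond orders sum to 4 (valence 4) → 0 H
  atom 3: N, bond orders sum to 1 (valence 3) → 2 H
  atom 4: C, bond orders sum to 4 (valence 4) → 0 H
  atom 5: C, bond orders sum to 4 (valence 4) → 0 H
  atom 6: N, bond orders sum to 1 (valence 3) → 2 H
  atom 7: C, bond orders sum to 3 (valence 4) → 1 H
  atom 8: C, bond orders sum to 4 (valence 4) → 0 H
  atom 9: C, bond orders sum to 4 (valence 4) → 0 H
  atom 10: N, bond orders sum to 1 (valence 3) → 2 H
  atom 11: C, bond orders sum to 4 (valence 4) → 0 H
  atom 12: C, bond orders sum to 4 (valence 4) → 0 H
  atom 13: N, bond orders sum to 3 (valence 3) → 0 H
  atom 14: C, bond orders sum to 4 (valence 4) → 0 H
  atom 15: O, bond orders sum to 1 (valence 2) → 1 H
  atom 16: C, bond orders sum to 4 (valence 4) → 0 H
  atom 17: S, bond orders sum to 1 (valence 2) → 1 H
  atom 18: C, bond orders sum to 4 (valence 4) → 0 H
  atom 19: C, bond orders sum to 3 (valence 4) → 1 H
Total hydrogens: 10.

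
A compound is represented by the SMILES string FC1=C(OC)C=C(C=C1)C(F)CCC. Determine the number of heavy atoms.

Every atom symbol written in the SMILES (organic subset) is one heavy atom; implicit H are not written.
Heavy atoms by element → C:11, F:2, O:1.
Total: 14.

14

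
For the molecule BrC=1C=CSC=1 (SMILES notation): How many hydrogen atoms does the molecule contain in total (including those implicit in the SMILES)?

3

Walk through each heavy atom and fill implicit hydrogens from standard valence (C 4, N 3, O 2, S 2, halogen 1):
  atom 1: Br (halogen, monovalent) → 0 H
  atom 2: C, bond orders sum to 4 (valence 4) → 0 H
  atom 3: C, bond orders sum to 3 (valence 4) → 1 H
  atom 4: C, bond orders sum to 3 (valence 4) → 1 H
  atom 5: S, bond orders sum to 2 (valence 2) → 0 H
  atom 6: C, bond orders sum to 3 (valence 4) → 1 H
Total hydrogens: 3.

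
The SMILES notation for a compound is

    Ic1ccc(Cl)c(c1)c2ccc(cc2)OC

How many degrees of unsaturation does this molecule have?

8

Molecular formula: C13H10ClIO.
DoU = (2C + 2 + N − H − X) / 2, where X is the halogen count and O/S are ignored.
    = (2·13 + 2 + 0 − 10 − 2) / 2 = 16 / 2 = 8.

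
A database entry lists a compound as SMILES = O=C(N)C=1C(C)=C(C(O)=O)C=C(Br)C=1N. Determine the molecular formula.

Walk through each heavy atom and fill implicit hydrogens from standard valence (C 4, N 3, O 2, S 2, halogen 1):
  atom 1: O, bond orders sum to 2 (valence 2) → 0 H
  atom 2: C, bond orders sum to 4 (valence 4) → 0 H
  atom 3: N, bond orders sum to 1 (valence 3) → 2 H
  atom 4: C, bond orders sum to 4 (valence 4) → 0 H
  atom 5: C, bond orders sum to 4 (valence 4) → 0 H
  atom 6: C, bond orders sum to 1 (valence 4) → 3 H
  atom 7: C, bond orders sum to 4 (valence 4) → 0 H
  atom 8: C, bond orders sum to 4 (valence 4) → 0 H
  atom 9: O, bond orders sum to 1 (valence 2) → 1 H
  atom 10: O, bond orders sum to 2 (valence 2) → 0 H
  atom 11: C, bond orders sum to 3 (valence 4) → 1 H
  atom 12: C, bond orders sum to 4 (valence 4) → 0 H
  atom 13: Br (halogen, monovalent) → 0 H
  atom 14: C, bond orders sum to 4 (valence 4) → 0 H
  atom 15: N, bond orders sum to 1 (valence 3) → 2 H
Totals → C:9, H:9, Br:1, N:2, O:3.
In Hill order: C9H9BrN2O3.

C9H9BrN2O3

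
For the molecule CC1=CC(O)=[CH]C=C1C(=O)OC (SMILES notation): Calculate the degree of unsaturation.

Molecular formula: C9H10O3.
DoU = (2C + 2 + N − H − X) / 2, where X is the halogen count and O/S are ignored.
    = (2·9 + 2 + 0 − 10 − 0) / 2 = 10 / 2 = 5.

5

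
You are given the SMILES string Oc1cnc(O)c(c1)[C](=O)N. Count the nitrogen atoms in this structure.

Scan the SMILES for N atoms (remember two-letter symbols like Cl and Br are single atoms).
Nitrogen count: 2.

2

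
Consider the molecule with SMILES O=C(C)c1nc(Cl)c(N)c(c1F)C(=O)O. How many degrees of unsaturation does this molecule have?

Molecular formula: C8H6ClFN2O3.
DoU = (2C + 2 + N − H − X) / 2, where X is the halogen count and O/S are ignored.
    = (2·8 + 2 + 2 − 6 − 2) / 2 = 12 / 2 = 6.

6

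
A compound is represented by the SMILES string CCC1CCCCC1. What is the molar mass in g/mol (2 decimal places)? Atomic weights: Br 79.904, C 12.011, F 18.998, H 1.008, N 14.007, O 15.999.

First, the molecular formula is C8H16 (counting implicit H from valence).
  C: 8 × 12.011 = 96.088
  H: 16 × 1.008 = 16.128
Sum: 8×12.011 + 16×1.008 = 112.216 → 112.22 g/mol.

112.22 g/mol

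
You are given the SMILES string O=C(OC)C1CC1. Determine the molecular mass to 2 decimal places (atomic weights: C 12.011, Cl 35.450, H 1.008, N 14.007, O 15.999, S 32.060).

100.12 g/mol

First, the molecular formula is C5H8O2 (counting implicit H from valence).
  C: 5 × 12.011 = 60.055
  H: 8 × 1.008 = 8.064
  O: 2 × 15.999 = 31.998
Sum: 5×12.011 + 8×1.008 + 2×15.999 = 100.117 → 100.12 g/mol.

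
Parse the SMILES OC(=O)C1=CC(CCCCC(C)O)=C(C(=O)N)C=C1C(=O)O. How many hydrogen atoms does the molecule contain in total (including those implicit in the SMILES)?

Walk through each heavy atom and fill implicit hydrogens from standard valence (C 4, N 3, O 2, S 2, halogen 1):
  atom 1: O, bond orders sum to 1 (valence 2) → 1 H
  atom 2: C, bond orders sum to 4 (valence 4) → 0 H
  atom 3: O, bond orders sum to 2 (valence 2) → 0 H
  atom 4: C, bond orders sum to 4 (valence 4) → 0 H
  atom 5: C, bond orders sum to 3 (valence 4) → 1 H
  atom 6: C, bond orders sum to 4 (valence 4) → 0 H
  atom 7: C, bond orders sum to 2 (valence 4) → 2 H
  atom 8: C, bond orders sum to 2 (valence 4) → 2 H
  atom 9: C, bond orders sum to 2 (valence 4) → 2 H
  atom 10: C, bond orders sum to 2 (valence 4) → 2 H
  atom 11: C, bond orders sum to 3 (valence 4) → 1 H
  atom 12: C, bond orders sum to 1 (valence 4) → 3 H
  atom 13: O, bond orders sum to 1 (valence 2) → 1 H
  atom 14: C, bond orders sum to 4 (valence 4) → 0 H
  atom 15: C, bond orders sum to 4 (valence 4) → 0 H
  atom 16: O, bond orders sum to 2 (valence 2) → 0 H
  atom 17: N, bond orders sum to 1 (valence 3) → 2 H
  atom 18: C, bond orders sum to 3 (valence 4) → 1 H
  atom 19: C, bond orders sum to 4 (valence 4) → 0 H
  atom 20: C, bond orders sum to 4 (valence 4) → 0 H
  atom 21: O, bond orders sum to 2 (valence 2) → 0 H
  atom 22: O, bond orders sum to 1 (valence 2) → 1 H
Total hydrogens: 19.

19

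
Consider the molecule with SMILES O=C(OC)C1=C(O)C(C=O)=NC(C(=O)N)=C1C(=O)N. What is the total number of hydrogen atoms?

9

Walk through each heavy atom and fill implicit hydrogens from standard valence (C 4, N 3, O 2, S 2, halogen 1):
  atom 1: O, bond orders sum to 2 (valence 2) → 0 H
  atom 2: C, bond orders sum to 4 (valence 4) → 0 H
  atom 3: O, bond orders sum to 2 (valence 2) → 0 H
  atom 4: C, bond orders sum to 1 (valence 4) → 3 H
  atom 5: C, bond orders sum to 4 (valence 4) → 0 H
  atom 6: C, bond orders sum to 4 (valence 4) → 0 H
  atom 7: O, bond orders sum to 1 (valence 2) → 1 H
  atom 8: C, bond orders sum to 4 (valence 4) → 0 H
  atom 9: C, bond orders sum to 3 (valence 4) → 1 H
  atom 10: O, bond orders sum to 2 (valence 2) → 0 H
  atom 11: N, bond orders sum to 3 (valence 3) → 0 H
  atom 12: C, bond orders sum to 4 (valence 4) → 0 H
  atom 13: C, bond orders sum to 4 (valence 4) → 0 H
  atom 14: O, bond orders sum to 2 (valence 2) → 0 H
  atom 15: N, bond orders sum to 1 (valence 3) → 2 H
  atom 16: C, bond orders sum to 4 (valence 4) → 0 H
  atom 17: C, bond orders sum to 4 (valence 4) → 0 H
  atom 18: O, bond orders sum to 2 (valence 2) → 0 H
  atom 19: N, bond orders sum to 1 (valence 3) → 2 H
Total hydrogens: 9.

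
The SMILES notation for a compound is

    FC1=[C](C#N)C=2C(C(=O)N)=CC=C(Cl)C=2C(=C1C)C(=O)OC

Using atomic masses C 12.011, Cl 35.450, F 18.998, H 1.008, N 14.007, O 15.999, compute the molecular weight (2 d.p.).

320.70 g/mol

First, the molecular formula is C15H10ClFN2O3 (counting implicit H from valence).
  C: 15 × 12.011 = 180.165
  Cl: 1 × 35.450 = 35.450
  F: 1 × 18.998 = 18.998
  H: 10 × 1.008 = 10.080
  N: 2 × 14.007 = 28.014
  O: 3 × 15.999 = 47.997
Sum: 15×12.011 + 1×35.450 + 1×18.998 + 10×1.008 + 2×14.007 + 3×15.999 = 320.704 → 320.70 g/mol.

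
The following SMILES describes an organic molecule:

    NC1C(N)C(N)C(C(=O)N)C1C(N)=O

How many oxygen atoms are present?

Scan the SMILES for O atoms (remember two-letter symbols like Cl and Br are single atoms).
Oxygen count: 2.

2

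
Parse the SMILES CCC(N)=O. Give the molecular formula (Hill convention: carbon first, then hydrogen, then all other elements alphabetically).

C3H7NO

Walk through each heavy atom and fill implicit hydrogens from standard valence (C 4, N 3, O 2, S 2, halogen 1):
  atom 1: C, bond orders sum to 1 (valence 4) → 3 H
  atom 2: C, bond orders sum to 2 (valence 4) → 2 H
  atom 3: C, bond orders sum to 4 (valence 4) → 0 H
  atom 4: N, bond orders sum to 1 (valence 3) → 2 H
  atom 5: O, bond orders sum to 2 (valence 2) → 0 H
Totals → C:3, H:7, N:1, O:1.
In Hill order: C3H7NO.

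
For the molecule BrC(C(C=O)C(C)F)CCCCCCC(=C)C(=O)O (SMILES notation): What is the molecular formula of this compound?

C14H22BrFO3

Walk through each heavy atom and fill implicit hydrogens from standard valence (C 4, N 3, O 2, S 2, halogen 1):
  atom 1: Br (halogen, monovalent) → 0 H
  atom 2: C, bond orders sum to 3 (valence 4) → 1 H
  atom 3: C, bond orders sum to 3 (valence 4) → 1 H
  atom 4: C, bond orders sum to 3 (valence 4) → 1 H
  atom 5: O, bond orders sum to 2 (valence 2) → 0 H
  atom 6: C, bond orders sum to 3 (valence 4) → 1 H
  atom 7: C, bond orders sum to 1 (valence 4) → 3 H
  atom 8: F (halogen, monovalent) → 0 H
  atom 9: C, bond orders sum to 2 (valence 4) → 2 H
  atom 10: C, bond orders sum to 2 (valence 4) → 2 H
  atom 11: C, bond orders sum to 2 (valence 4) → 2 H
  atom 12: C, bond orders sum to 2 (valence 4) → 2 H
  atom 13: C, bond orders sum to 2 (valence 4) → 2 H
  atom 14: C, bond orders sum to 2 (valence 4) → 2 H
  atom 15: C, bond orders sum to 4 (valence 4) → 0 H
  atom 16: C, bond orders sum to 2 (valence 4) → 2 H
  atom 17: C, bond orders sum to 4 (valence 4) → 0 H
  atom 18: O, bond orders sum to 2 (valence 2) → 0 H
  atom 19: O, bond orders sum to 1 (valence 2) → 1 H
Totals → C:14, H:22, Br:1, F:1, O:3.
In Hill order: C14H22BrFO3.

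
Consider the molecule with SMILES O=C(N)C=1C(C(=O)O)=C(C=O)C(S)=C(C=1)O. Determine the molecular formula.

Walk through each heavy atom and fill implicit hydrogens from standard valence (C 4, N 3, O 2, S 2, halogen 1):
  atom 1: O, bond orders sum to 2 (valence 2) → 0 H
  atom 2: C, bond orders sum to 4 (valence 4) → 0 H
  atom 3: N, bond orders sum to 1 (valence 3) → 2 H
  atom 4: C, bond orders sum to 4 (valence 4) → 0 H
  atom 5: C, bond orders sum to 4 (valence 4) → 0 H
  atom 6: C, bond orders sum to 4 (valence 4) → 0 H
  atom 7: O, bond orders sum to 2 (valence 2) → 0 H
  atom 8: O, bond orders sum to 1 (valence 2) → 1 H
  atom 9: C, bond orders sum to 4 (valence 4) → 0 H
  atom 10: C, bond orders sum to 3 (valence 4) → 1 H
  atom 11: O, bond orders sum to 2 (valence 2) → 0 H
  atom 12: C, bond orders sum to 4 (valence 4) → 0 H
  atom 13: S, bond orders sum to 1 (valence 2) → 1 H
  atom 14: C, bond orders sum to 4 (valence 4) → 0 H
  atom 15: C, bond orders sum to 3 (valence 4) → 1 H
  atom 16: O, bond orders sum to 1 (valence 2) → 1 H
Totals → C:9, H:7, N:1, O:5, S:1.

C9H7NO5S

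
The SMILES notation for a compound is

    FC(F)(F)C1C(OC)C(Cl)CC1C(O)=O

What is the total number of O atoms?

Scan the SMILES for O atoms (remember two-letter symbols like Cl and Br are single atoms).
Oxygen count: 3.

3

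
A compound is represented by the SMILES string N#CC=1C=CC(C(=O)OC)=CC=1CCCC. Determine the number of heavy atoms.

16

Every atom symbol written in the SMILES (organic subset) is one heavy atom; implicit H are not written.
Heavy atoms by element → C:13, N:1, O:2.
Total: 16.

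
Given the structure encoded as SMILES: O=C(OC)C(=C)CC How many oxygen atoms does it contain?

Scan the SMILES for O atoms (remember two-letter symbols like Cl and Br are single atoms).
Oxygen count: 2.

2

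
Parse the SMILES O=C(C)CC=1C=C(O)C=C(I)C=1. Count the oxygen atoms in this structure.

2

Scan the SMILES for O atoms (remember two-letter symbols like Cl and Br are single atoms).
Oxygen count: 2.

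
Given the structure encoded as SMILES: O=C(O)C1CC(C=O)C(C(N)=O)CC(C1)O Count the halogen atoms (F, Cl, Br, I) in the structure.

0

Scan the SMILES for the halogen motif — none present.
Groups that are present: 1 aldehyde, 1 amide, 1 carboxylic acid, 1 hydroxyl.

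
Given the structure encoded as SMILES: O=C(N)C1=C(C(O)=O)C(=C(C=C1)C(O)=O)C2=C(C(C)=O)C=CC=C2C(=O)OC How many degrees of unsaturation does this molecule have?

13

Molecular formula: C19H15NO8.
DoU = (2C + 2 + N − H − X) / 2, where X is the halogen count and O/S are ignored.
    = (2·19 + 2 + 1 − 15 − 0) / 2 = 26 / 2 = 13.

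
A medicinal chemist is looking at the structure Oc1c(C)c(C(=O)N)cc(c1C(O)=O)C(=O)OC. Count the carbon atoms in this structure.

Count every carbon token in the SMILES (each C, including those in ring-closure positions and inside branches).
Carbon count: 11.

11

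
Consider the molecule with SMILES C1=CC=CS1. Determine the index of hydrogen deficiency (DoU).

3

Molecular formula: C4H4S.
DoU = (2C + 2 + N − H − X) / 2, where X is the halogen count and O/S are ignored.
    = (2·4 + 2 + 0 − 4 − 0) / 2 = 6 / 2 = 3.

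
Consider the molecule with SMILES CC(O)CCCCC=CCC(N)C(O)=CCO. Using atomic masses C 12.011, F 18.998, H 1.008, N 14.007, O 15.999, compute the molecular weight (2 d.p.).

First, the molecular formula is C13H25NO3 (counting implicit H from valence).
  C: 13 × 12.011 = 156.143
  H: 25 × 1.008 = 25.200
  N: 1 × 14.007 = 14.007
  O: 3 × 15.999 = 47.997
Sum: 13×12.011 + 25×1.008 + 1×14.007 + 3×15.999 = 243.347 → 243.35 g/mol.

243.35 g/mol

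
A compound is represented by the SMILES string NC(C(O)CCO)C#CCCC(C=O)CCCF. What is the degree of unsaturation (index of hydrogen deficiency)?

3

Degree of unsaturation = (number of rings) + (number of π bonds).
Ring closures in the SMILES: 0.
π bonds: 1 double bond (each 1 DoU), 1 triple bond (each 2 DoU) → 3 DoU from unsaturation.
Total DoU = 0 + 3 = 3.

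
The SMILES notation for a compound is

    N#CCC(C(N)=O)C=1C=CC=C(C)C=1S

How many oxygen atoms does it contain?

1

Scan the SMILES for O atoms (remember two-letter symbols like Cl and Br are single atoms).
Oxygen count: 1.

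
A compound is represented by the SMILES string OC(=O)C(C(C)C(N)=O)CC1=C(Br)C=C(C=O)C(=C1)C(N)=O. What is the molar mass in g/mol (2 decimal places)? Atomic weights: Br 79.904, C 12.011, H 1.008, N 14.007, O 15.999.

371.19 g/mol

First, the molecular formula is C14H15BrN2O5 (counting implicit H from valence).
  Br: 1 × 79.904 = 79.904
  C: 14 × 12.011 = 168.154
  H: 15 × 1.008 = 15.120
  N: 2 × 14.007 = 28.014
  O: 5 × 15.999 = 79.995
Sum: 1×79.904 + 14×12.011 + 15×1.008 + 2×14.007 + 5×15.999 = 371.187 → 371.19 g/mol.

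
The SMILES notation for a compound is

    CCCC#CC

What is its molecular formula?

C6H10

Walk through each heavy atom and fill implicit hydrogens from standard valence (C 4, N 3, O 2, S 2, halogen 1):
  atom 1: C, bond orders sum to 1 (valence 4) → 3 H
  atom 2: C, bond orders sum to 2 (valence 4) → 2 H
  atom 3: C, bond orders sum to 2 (valence 4) → 2 H
  atom 4: C, bond orders sum to 4 (valence 4) → 0 H
  atom 5: C, bond orders sum to 4 (valence 4) → 0 H
  atom 6: C, bond orders sum to 1 (valence 4) → 3 H
Totals → C:6, H:10.
In Hill order: C6H10.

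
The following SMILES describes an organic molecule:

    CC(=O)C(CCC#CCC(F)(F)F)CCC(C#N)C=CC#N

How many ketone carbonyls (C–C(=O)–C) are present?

The ketone motif appears at heavy-atom position 2 in the SMILES.
Other groups present: 1 alkene, 1 alkyne, 2 nitrile.
Ketone count: 1.

1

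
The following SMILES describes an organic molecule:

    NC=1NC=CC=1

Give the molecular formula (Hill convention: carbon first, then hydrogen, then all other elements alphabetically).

C4H6N2

Walk through each heavy atom and fill implicit hydrogens from standard valence (C 4, N 3, O 2, S 2, halogen 1):
  atom 1: N, bond orders sum to 1 (valence 3) → 2 H
  atom 2: C, bond orders sum to 4 (valence 4) → 0 H
  atom 3: N, bond orders sum to 2 (valence 3) → 1 H
  atom 4: C, bond orders sum to 3 (valence 4) → 1 H
  atom 5: C, bond orders sum to 3 (valence 4) → 1 H
  atom 6: C, bond orders sum to 3 (valence 4) → 1 H
Totals → C:4, H:6, N:2.
In Hill order: C4H6N2.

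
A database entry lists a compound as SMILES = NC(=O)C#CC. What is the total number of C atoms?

Count every carbon token in the SMILES (each C, including those in ring-closure positions and inside branches).
Carbon count: 4.

4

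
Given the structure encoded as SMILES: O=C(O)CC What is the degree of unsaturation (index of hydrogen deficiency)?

1

Molecular formula: C3H6O2.
DoU = (2C + 2 + N − H − X) / 2, where X is the halogen count and O/S are ignored.
    = (2·3 + 2 + 0 − 6 − 0) / 2 = 2 / 2 = 1.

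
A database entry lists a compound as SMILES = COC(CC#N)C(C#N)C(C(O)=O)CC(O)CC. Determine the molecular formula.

C12H18N2O4

Walk through each heavy atom and fill implicit hydrogens from standard valence (C 4, N 3, O 2, S 2, halogen 1):
  atom 1: C, bond orders sum to 1 (valence 4) → 3 H
  atom 2: O, bond orders sum to 2 (valence 2) → 0 H
  atom 3: C, bond orders sum to 3 (valence 4) → 1 H
  atom 4: C, bond orders sum to 2 (valence 4) → 2 H
  atom 5: C, bond orders sum to 4 (valence 4) → 0 H
  atom 6: N, bond orders sum to 3 (valence 3) → 0 H
  atom 7: C, bond orders sum to 3 (valence 4) → 1 H
  atom 8: C, bond orders sum to 4 (valence 4) → 0 H
  atom 9: N, bond orders sum to 3 (valence 3) → 0 H
  atom 10: C, bond orders sum to 3 (valence 4) → 1 H
  atom 11: C, bond orders sum to 4 (valence 4) → 0 H
  atom 12: O, bond orders sum to 1 (valence 2) → 1 H
  atom 13: O, bond orders sum to 2 (valence 2) → 0 H
  atom 14: C, bond orders sum to 2 (valence 4) → 2 H
  atom 15: C, bond orders sum to 3 (valence 4) → 1 H
  atom 16: O, bond orders sum to 1 (valence 2) → 1 H
  atom 17: C, bond orders sum to 2 (valence 4) → 2 H
  atom 18: C, bond orders sum to 1 (valence 4) → 3 H
Totals → C:12, H:18, N:2, O:4.
In Hill order: C12H18N2O4.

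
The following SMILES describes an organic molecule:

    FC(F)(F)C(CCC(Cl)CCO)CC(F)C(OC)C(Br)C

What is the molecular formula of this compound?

C13H22BrClF4O2

Walk through each heavy atom and fill implicit hydrogens from standard valence (C 4, N 3, O 2, S 2, halogen 1):
  atom 1: F (halogen, monovalent) → 0 H
  atom 2: C, bond orders sum to 4 (valence 4) → 0 H
  atom 3: F (halogen, monovalent) → 0 H
  atom 4: F (halogen, monovalent) → 0 H
  atom 5: C, bond orders sum to 3 (valence 4) → 1 H
  atom 6: C, bond orders sum to 2 (valence 4) → 2 H
  atom 7: C, bond orders sum to 2 (valence 4) → 2 H
  atom 8: C, bond orders sum to 3 (valence 4) → 1 H
  atom 9: Cl (halogen, monovalent) → 0 H
  atom 10: C, bond orders sum to 2 (valence 4) → 2 H
  atom 11: C, bond orders sum to 2 (valence 4) → 2 H
  atom 12: O, bond orders sum to 1 (valence 2) → 1 H
  atom 13: C, bond orders sum to 2 (valence 4) → 2 H
  atom 14: C, bond orders sum to 3 (valence 4) → 1 H
  atom 15: F (halogen, monovalent) → 0 H
  atom 16: C, bond orders sum to 3 (valence 4) → 1 H
  atom 17: O, bond orders sum to 2 (valence 2) → 0 H
  atom 18: C, bond orders sum to 1 (valence 4) → 3 H
  atom 19: C, bond orders sum to 3 (valence 4) → 1 H
  atom 20: Br (halogen, monovalent) → 0 H
  atom 21: C, bond orders sum to 1 (valence 4) → 3 H
Totals → C:13, H:22, Br:1, Cl:1, F:4, O:2.
In Hill order: C13H22BrClF4O2.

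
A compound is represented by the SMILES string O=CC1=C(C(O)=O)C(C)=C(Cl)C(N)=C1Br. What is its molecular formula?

C9H7BrClNO3

Walk through each heavy atom and fill implicit hydrogens from standard valence (C 4, N 3, O 2, S 2, halogen 1):
  atom 1: O, bond orders sum to 2 (valence 2) → 0 H
  atom 2: C, bond orders sum to 3 (valence 4) → 1 H
  atom 3: C, bond orders sum to 4 (valence 4) → 0 H
  atom 4: C, bond orders sum to 4 (valence 4) → 0 H
  atom 5: C, bond orders sum to 4 (valence 4) → 0 H
  atom 6: O, bond orders sum to 1 (valence 2) → 1 H
  atom 7: O, bond orders sum to 2 (valence 2) → 0 H
  atom 8: C, bond orders sum to 4 (valence 4) → 0 H
  atom 9: C, bond orders sum to 1 (valence 4) → 3 H
  atom 10: C, bond orders sum to 4 (valence 4) → 0 H
  atom 11: Cl (halogen, monovalent) → 0 H
  atom 12: C, bond orders sum to 4 (valence 4) → 0 H
  atom 13: N, bond orders sum to 1 (valence 3) → 2 H
  atom 14: C, bond orders sum to 4 (valence 4) → 0 H
  atom 15: Br (halogen, monovalent) → 0 H
Totals → C:9, H:7, Br:1, Cl:1, N:1, O:3.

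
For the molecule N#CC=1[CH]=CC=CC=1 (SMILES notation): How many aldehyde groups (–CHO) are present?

0

Scan the SMILES for the aldehyde motif — none present.
Groups that are present: 1 nitrile.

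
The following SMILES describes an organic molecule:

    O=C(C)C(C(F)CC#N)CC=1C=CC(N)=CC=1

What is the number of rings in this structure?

In SMILES, each pair of matching ring-closure digits denotes one ring-closing bond; the number of such bonds equals the number of independent rings.
Ring-closure bonds here: 1.

1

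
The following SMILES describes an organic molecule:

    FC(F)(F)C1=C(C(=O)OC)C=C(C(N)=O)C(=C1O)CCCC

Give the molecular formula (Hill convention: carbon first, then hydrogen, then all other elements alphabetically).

Walk through each heavy atom and fill implicit hydrogens from standard valence (C 4, N 3, O 2, S 2, halogen 1):
  atom 1: F (halogen, monovalent) → 0 H
  atom 2: C, bond orders sum to 4 (valence 4) → 0 H
  atom 3: F (halogen, monovalent) → 0 H
  atom 4: F (halogen, monovalent) → 0 H
  atom 5: C, bond orders sum to 4 (valence 4) → 0 H
  atom 6: C, bond orders sum to 4 (valence 4) → 0 H
  atom 7: C, bond orders sum to 4 (valence 4) → 0 H
  atom 8: O, bond orders sum to 2 (valence 2) → 0 H
  atom 9: O, bond orders sum to 2 (valence 2) → 0 H
  atom 10: C, bond orders sum to 1 (valence 4) → 3 H
  atom 11: C, bond orders sum to 3 (valence 4) → 1 H
  atom 12: C, bond orders sum to 4 (valence 4) → 0 H
  atom 13: C, bond orders sum to 4 (valence 4) → 0 H
  atom 14: N, bond orders sum to 1 (valence 3) → 2 H
  atom 15: O, bond orders sum to 2 (valence 2) → 0 H
  atom 16: C, bond orders sum to 4 (valence 4) → 0 H
  atom 17: C, bond orders sum to 4 (valence 4) → 0 H
  atom 18: O, bond orders sum to 1 (valence 2) → 1 H
  atom 19: C, bond orders sum to 2 (valence 4) → 2 H
  atom 20: C, bond orders sum to 2 (valence 4) → 2 H
  atom 21: C, bond orders sum to 2 (valence 4) → 2 H
  atom 22: C, bond orders sum to 1 (valence 4) → 3 H
Totals → C:14, H:16, F:3, N:1, O:4.

C14H16F3NO4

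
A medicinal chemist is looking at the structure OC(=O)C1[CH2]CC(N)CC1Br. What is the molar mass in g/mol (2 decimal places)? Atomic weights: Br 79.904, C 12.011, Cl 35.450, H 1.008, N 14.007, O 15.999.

First, the molecular formula is C7H12BrNO2 (counting implicit H from valence).
  Br: 1 × 79.904 = 79.904
  C: 7 × 12.011 = 84.077
  H: 12 × 1.008 = 12.096
  N: 1 × 14.007 = 14.007
  O: 2 × 15.999 = 31.998
Sum: 1×79.904 + 7×12.011 + 12×1.008 + 1×14.007 + 2×15.999 = 222.082 → 222.08 g/mol.

222.08 g/mol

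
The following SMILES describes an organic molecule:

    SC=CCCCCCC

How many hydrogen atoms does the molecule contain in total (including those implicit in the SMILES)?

16

Walk through each heavy atom and fill implicit hydrogens from standard valence (C 4, N 3, O 2, S 2, halogen 1):
  atom 1: S, bond orders sum to 1 (valence 2) → 1 H
  atom 2: C, bond orders sum to 3 (valence 4) → 1 H
  atom 3: C, bond orders sum to 3 (valence 4) → 1 H
  atom 4: C, bond orders sum to 2 (valence 4) → 2 H
  atom 5: C, bond orders sum to 2 (valence 4) → 2 H
  atom 6: C, bond orders sum to 2 (valence 4) → 2 H
  atom 7: C, bond orders sum to 2 (valence 4) → 2 H
  atom 8: C, bond orders sum to 2 (valence 4) → 2 H
  atom 9: C, bond orders sum to 1 (valence 4) → 3 H
Total hydrogens: 16.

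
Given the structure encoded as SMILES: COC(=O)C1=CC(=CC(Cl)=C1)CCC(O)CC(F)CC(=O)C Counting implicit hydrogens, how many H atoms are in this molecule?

20

Walk through each heavy atom and fill implicit hydrogens from standard valence (C 4, N 3, O 2, S 2, halogen 1):
  atom 1: C, bond orders sum to 1 (valence 4) → 3 H
  atom 2: O, bond orders sum to 2 (valence 2) → 0 H
  atom 3: C, bond orders sum to 4 (valence 4) → 0 H
  atom 4: O, bond orders sum to 2 (valence 2) → 0 H
  atom 5: C, bond orders sum to 4 (valence 4) → 0 H
  atom 6: C, bond orders sum to 3 (valence 4) → 1 H
  atom 7: C, bond orders sum to 4 (valence 4) → 0 H
  atom 8: C, bond orders sum to 3 (valence 4) → 1 H
  atom 9: C, bond orders sum to 4 (valence 4) → 0 H
  atom 10: Cl (halogen, monovalent) → 0 H
  atom 11: C, bond orders sum to 3 (valence 4) → 1 H
  atom 12: C, bond orders sum to 2 (valence 4) → 2 H
  atom 13: C, bond orders sum to 2 (valence 4) → 2 H
  atom 14: C, bond orders sum to 3 (valence 4) → 1 H
  atom 15: O, bond orders sum to 1 (valence 2) → 1 H
  atom 16: C, bond orders sum to 2 (valence 4) → 2 H
  atom 17: C, bond orders sum to 3 (valence 4) → 1 H
  atom 18: F (halogen, monovalent) → 0 H
  atom 19: C, bond orders sum to 2 (valence 4) → 2 H
  atom 20: C, bond orders sum to 4 (valence 4) → 0 H
  atom 21: O, bond orders sum to 2 (valence 2) → 0 H
  atom 22: C, bond orders sum to 1 (valence 4) → 3 H
Total hydrogens: 20.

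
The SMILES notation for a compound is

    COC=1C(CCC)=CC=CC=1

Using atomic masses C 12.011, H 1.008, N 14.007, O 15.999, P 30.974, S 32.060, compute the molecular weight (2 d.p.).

First, the molecular formula is C10H14O (counting implicit H from valence).
  C: 10 × 12.011 = 120.110
  H: 14 × 1.008 = 14.112
  O: 1 × 15.999 = 15.999
Sum: 10×12.011 + 14×1.008 + 1×15.999 = 150.221 → 150.22 g/mol.

150.22 g/mol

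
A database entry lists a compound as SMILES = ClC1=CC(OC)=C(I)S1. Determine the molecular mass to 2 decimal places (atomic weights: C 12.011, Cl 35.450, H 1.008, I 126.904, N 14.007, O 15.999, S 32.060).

274.50 g/mol

First, the molecular formula is C5H4ClIOS (counting implicit H from valence).
  C: 5 × 12.011 = 60.055
  Cl: 1 × 35.450 = 35.450
  H: 4 × 1.008 = 4.032
  I: 1 × 126.904 = 126.904
  O: 1 × 15.999 = 15.999
  S: 1 × 32.060 = 32.060
Sum: 5×12.011 + 1×35.450 + 4×1.008 + 1×126.904 + 1×15.999 + 1×32.060 = 274.500 → 274.50 g/mol.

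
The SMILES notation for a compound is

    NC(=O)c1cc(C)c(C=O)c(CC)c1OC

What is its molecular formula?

C12H15NO3

Walk through each heavy atom and fill implicit hydrogens from standard valence (C 4, N 3, O 2, S 2, halogen 1); for lowercase aromatic atoms, an aromatic c carries 1 H when it has two neighbours and 0 H with three, and aromatic n carries 0 H:
  atom 1: N, bond orders sum to 1 (valence 3) → 2 H
  atom 2: C, bond orders sum to 4 (valence 4) → 0 H
  atom 3: O, bond orders sum to 2 (valence 2) → 0 H
  atom 4: aromatic c, 3 neighbours → 0 H
  atom 5: aromatic c, 2 neighbours → 1 H
  atom 6: aromatic c, 3 neighbours → 0 H
  atom 7: C, bond orders sum to 1 (valence 4) → 3 H
  atom 8: aromatic c, 3 neighbours → 0 H
  atom 9: C, bond orders sum to 3 (valence 4) → 1 H
  atom 10: O, bond orders sum to 2 (valence 2) → 0 H
  atom 11: aromatic c, 3 neighbours → 0 H
  atom 12: C, bond orders sum to 2 (valence 4) → 2 H
  atom 13: C, bond orders sum to 1 (valence 4) → 3 H
  atom 14: aromatic c, 3 neighbours → 0 H
  atom 15: O, bond orders sum to 2 (valence 2) → 0 H
  atom 16: C, bond orders sum to 1 (valence 4) → 3 H
Totals → C:12, H:15, N:1, O:3.
In Hill order: C12H15NO3.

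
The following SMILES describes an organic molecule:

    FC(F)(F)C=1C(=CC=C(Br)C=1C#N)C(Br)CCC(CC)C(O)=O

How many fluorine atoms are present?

Scan the SMILES for F atoms (remember two-letter symbols like Cl and Br are single atoms).
Fluorine count: 3.

3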